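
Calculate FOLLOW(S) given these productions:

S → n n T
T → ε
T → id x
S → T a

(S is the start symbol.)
{ $ }

S is the start symbol, so $ ∈ FOLLOW(S).
S does not occur on any right-hand side.

Taking the union: FOLLOW(S) = { $ }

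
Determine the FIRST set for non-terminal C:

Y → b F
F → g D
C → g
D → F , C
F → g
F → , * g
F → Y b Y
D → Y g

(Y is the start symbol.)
From C → g:
  - g is a terminal: add 'g' and stop

Collecting: FIRST(C) = { 'g' }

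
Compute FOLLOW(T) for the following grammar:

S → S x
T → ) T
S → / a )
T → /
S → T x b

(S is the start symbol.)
In T → ) T: T is at the end; this adds FOLLOW(T) to itself — nothing new
In S → T x b: T is followed by x b, add FIRST(x b) \ {ε} = { 'x' }

Taking the union: FOLLOW(T) = { 'x' }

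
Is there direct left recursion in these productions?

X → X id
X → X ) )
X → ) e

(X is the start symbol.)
X → X id: LEFT RECURSIVE (starts with X)
X → X ) ): LEFT RECURSIVE (starts with X)
X → ) e: starts with ')'

The grammar has direct left recursion on: X.

Answer: Yes, X is left-recursive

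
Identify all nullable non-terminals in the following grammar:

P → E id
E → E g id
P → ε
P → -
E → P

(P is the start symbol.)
A non-terminal is nullable if it can derive ε (the empty string): either it has an ε-production, or it has a production whose right-hand side consists entirely of nullable non-terminals.

ε-productions: P → ε
So P is immediately nullable.
E → P: every symbol on the right is nullable, so E is nullable too.
Every non-terminal is now nullable.
Nullable = { 'E', 'P' }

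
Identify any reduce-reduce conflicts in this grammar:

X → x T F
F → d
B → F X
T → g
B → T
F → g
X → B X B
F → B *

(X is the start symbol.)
A reduce-reduce conflict occurs when an LR(0) state has two complete items [A → α .] and [B → β .] — both call for a reduction, and with no lookahead the parser cannot choose between them.

Augment with X' → X and build the canonical LR(0) collection (I0 = CLOSURE({[X' → . X]}), then GOTO on every symbol after a dot until no new states appear). It has 16 states:
  I0: { [B → . F X], [B → . T], [F → . B *], [F → . d], [F → . g], [T → . g], [X → . B X B], [X → . x T F], [X' → . X] }  — shift
  I1: { [B → . F X], [B → . T], [F → . B *], [F → . d], [F → . g], [F → B . *], [T → . g], [X → . B X B], [X → . x T F], [X → B . X B] }  — shift
  I2: { [B → . F X], [B → . T], [B → F . X], [F → . B *], [F → . d], [F → . g], [T → . g], [X → . B X B], [X → . x T F] }  — shift
  I3: { [B → T .] }  — reduce
  I4: { [X' → X .] }  — accept
  I5: { [F → d .] }  — reduce
  I6: { [F → g .], [T → g .] }  — 2 reduces
  I7: { [T → . g], [X → x . T F] }  — shift
  I8: { [B → . F X], [B → . T], [F → . B *], [F → . d], [F → . g], [T → . g], [X → x T . F] }  — shift
  I9: { [T → g .] }  — reduce
  I10: { [F → B . *] }  — shift
  I11: { [B → . F X], [B → . T], [B → F . X], [F → . B *], [F → . d], [F → . g], [T → . g], [X → . B X B], [X → . x T F], [X → x T F .] }  — shift, reduce
  I12: { [B → F X .] }  — reduce
  I13: { [F → B * .] }  — reduce
  I14: { [B → . F X], [B → . T], [F → . B *], [F → . d], [F → . g], [T → . g], [X → B X . B] }  — shift
  I15: { [F → B . *], [X → B X B .] }  — shift, reduce

I6 contains complete items [F → g .], [T → g .] — reduce-reduce conflict.

Answer: Yes — I6: [F → g .] vs [T → g .]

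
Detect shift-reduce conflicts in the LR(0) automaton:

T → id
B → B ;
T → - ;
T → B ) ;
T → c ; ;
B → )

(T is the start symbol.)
A shift-reduce conflict occurs when an LR(0) state has both:
  - a complete (reduce) item [A → α .] (dot at the end), and
  - a shift item [B → β . c γ] (dot before a terminal).

Augment with T' → T and build the canonical LR(0) collection (I0 = CLOSURE({[T' → . T]}), then GOTO on every symbol after a dot until no new states appear). It has 13 states:
  I0: { [B → . )], [B → . B ;], [T → . - ;], [T → . B ) ;], [T → . c ; ;], [T → . id], [T' → . T] }  — shift
  I1: { [B → ) .] }  — reduce
  I2: { [T → - . ;] }  — shift
  I3: { [B → B . ;], [T → B . ) ;] }  — shift
  I4: { [T' → T .] }  — accept
  I5: { [T → c . ; ;] }  — shift
  I6: { [T → id .] }  — reduce
  I7: { [T → c ; . ;] }  — shift
  I8: { [T → c ; ; .] }  — reduce
  I9: { [T → B ) . ;] }  — shift
  I10: { [B → B ; .] }  — reduce
  I11: { [T → B ) ; .] }  — reduce
  I12: { [T → - ; .] }  — reduce

No state contains both a complete item and a shift item.

Answer: No shift-reduce conflicts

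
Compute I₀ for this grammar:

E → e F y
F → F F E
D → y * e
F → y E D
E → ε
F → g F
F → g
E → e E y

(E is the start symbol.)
{ [E → . e E y], [E → . e F y], [E → .], [E' → . E] }

First, augment the grammar with E' → E
I₀ = CLOSURE({ [E' → . E] }):
  [E' → . E] has the dot before E: add [E → . e F y], [E → .], [E → . e E y]
No further items can be added.

I₀ = { [E → . e E y], [E → . e F y], [E → .], [E' → . E] }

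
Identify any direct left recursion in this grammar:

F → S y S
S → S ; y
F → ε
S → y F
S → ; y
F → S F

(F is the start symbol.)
Yes, S is left-recursive

F → S y S: starts with S
S → S ; y: LEFT RECURSIVE (starts with S)
F → ε: starts with ε
S → y F: starts with y
S → ; y: starts with ';'
F → S F: starts with S

The grammar has direct left recursion on: S.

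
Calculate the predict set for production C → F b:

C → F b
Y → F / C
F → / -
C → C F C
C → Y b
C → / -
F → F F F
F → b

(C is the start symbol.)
{ '/', 'b' }

PREDICT(C → F b) = (FIRST(RHS) \ {ε}) ∪ (FOLLOW(C) if ε ∈ FIRST(RHS), i.e. RHS ⇒* ε)
FIRST(F) = { '/', 'b' }
FIRST(F b) = { '/', 'b' }
ε ∉ FIRST(F b), so FOLLOW(C) is not added.
PREDICT(C → F b) = { '/', 'b' }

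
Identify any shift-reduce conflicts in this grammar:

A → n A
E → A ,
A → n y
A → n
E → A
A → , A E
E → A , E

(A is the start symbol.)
A shift-reduce conflict occurs when an LR(0) state has both:
  - a complete (reduce) item [A → α .] (dot at the end), and
  - a shift item [B → β . c γ] (dot before a terminal).

Augment with A' → A and build the canonical LR(0) collection (I0 = CLOSURE({[A' → . A]}), then GOTO on every symbol after a dot until no new states appear). It has 11 states:
  I0: { [A → . , A E], [A → . n A], [A → . n y], [A → . n], [A' → . A] }  — shift
  I1: { [A → , . A E], [A → . , A E], [A → . n A], [A → . n y], [A → . n] }  — shift
  I2: { [A' → A .] }  — accept
  I3: { [A → . , A E], [A → . n A], [A → . n y], [A → . n], [A → n . A], [A → n . y], [A → n .] }  — shift, reduce
  I4: { [A → n A .] }  — reduce
  I5: { [A → n y .] }  — reduce
  I6: { [A → , A . E], [A → . , A E], [A → . n A], [A → . n y], [A → . n], [E → . A , E], [E → . A ,], [E → . A] }  — shift
  I7: { [E → A . , E], [E → A . ,], [E → A .] }  — shift, reduce
  I8: { [A → , A E .] }  — reduce
  I9: { [A → . , A E], [A → . n A], [A → . n y], [A → . n], [E → . A , E], [E → . A ,], [E → . A], [E → A , . E], [E → A , .] }  — shift, reduce
  I10: { [E → A , E .] }  — reduce

I3 contains reduce item [A → n .] and shift items [A → . , A E], [A → . n], [A → . n A], [A → . n y], [A → n . y] — shift-reduce conflict.
I7 contains reduce item [E → A .] and shift items [E → A . ,], [E → A . , E] — shift-reduce conflict.
I9 contains reduce item [E → A , .] and shift items [A → . , A E], [A → . n], [A → . n A], [A → . n y] — shift-reduce conflict.

Answer: Yes — I3: [A → n .] vs [A → . , A E]; I7: [E → A .] vs [E → A . ,]; I9: [E → A , .] vs [A → . , A E]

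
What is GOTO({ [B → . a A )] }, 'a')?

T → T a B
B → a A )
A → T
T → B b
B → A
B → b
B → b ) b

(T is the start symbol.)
{ [A → . T], [B → . A], [B → . a A )], [B → . b ) b], [B → . b], [B → a . A )], [T → . B b], [T → . T a B] }

GOTO(I, 'a') = CLOSURE({ [A → αX.β] : [A → α.Xβ] ∈ I, X = 'a' })

Items with dot before 'a', with the dot advanced:
  [B → . a A )] → [B → a . A )]
Closure of the advanced items:
  [B → a . A )] has the dot before A: add [A → . T]
  [A → . T] has the dot before T: add [T → . T a B], [T → . B b]
  [T → . B b] has the dot before B: add [B → . a A )], [B → . A], [B → . b], [B → . b ) b]

GOTO = { [A → . T], [B → . A], [B → . a A )], [B → . b ) b], [B → . b], [B → a . A )], [T → . B b], [T → . T a B] }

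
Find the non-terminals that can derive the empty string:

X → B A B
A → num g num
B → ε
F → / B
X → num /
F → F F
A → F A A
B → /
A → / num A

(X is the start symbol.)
{ 'B' }

A non-terminal is nullable if it can derive ε (the empty string): either it has an ε-production, or it has a production whose right-hand side consists entirely of nullable non-terminals.

ε-productions: B → ε
So B is immediately nullable.
No further non-terminal can be added: every production for the remaining non-terminals contains a terminal or a non-nullable non-terminal.
Nullable = { 'B' }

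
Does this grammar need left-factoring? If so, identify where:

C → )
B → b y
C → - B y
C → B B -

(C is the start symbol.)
No, left-factoring is not needed

Left-factoring is needed when two productions for the same non-terminal
share a common prefix on the right-hand side.

Productions for C:
  C → )
  C → - B y
  C → B B -

No common prefixes found.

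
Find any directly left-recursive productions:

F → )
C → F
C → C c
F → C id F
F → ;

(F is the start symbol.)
Direct left recursion occurs when N → N α for some non-terminal N (the right-hand side begins with the left-hand side itself).

F → ): starts with ')'
C → F: starts with F
C → C c: LEFT RECURSIVE (starts with C)
F → C id F: starts with C
F → ;: starts with ';'

The grammar has direct left recursion on: C.

Answer: Yes, C is left-recursive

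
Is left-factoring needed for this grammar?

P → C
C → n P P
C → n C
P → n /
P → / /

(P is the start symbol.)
Yes, C has productions with common prefix 'n'

Left-factoring is needed when two productions for the same non-terminal
share a common prefix on the right-hand side.

Productions for P:
  P → C
  P → n /
  P → / /
Productions for C:
  C → n P P
  C → n C

Found common prefix 'n' in productions for C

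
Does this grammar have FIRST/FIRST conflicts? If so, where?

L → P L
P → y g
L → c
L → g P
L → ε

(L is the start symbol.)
No FIRST/FIRST conflicts.

FIRST sets of the non-terminals at (or reachable through a nullable prefix from) the front of some alternative:
  FIRST(P) = { 'y' }

Productions for L:
  L → P L: FIRST = { 'y' }
  L → c: FIRST = { 'c' }
  L → g P: FIRST = { 'g' }
  L → ε: FIRST = { ε }
P has only one production, so no FIRST/FIRST conflict is possible there.

All alternatives of each non-terminal have pairwise disjoint FIRST sets.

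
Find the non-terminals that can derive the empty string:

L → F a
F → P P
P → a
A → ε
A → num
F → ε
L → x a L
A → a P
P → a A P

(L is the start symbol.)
{ 'A', 'F' }

A non-terminal is nullable if it can derive ε (the empty string): either it has an ε-production, or it has a production whose right-hand side consists entirely of nullable non-terminals.

ε-productions: A → ε, F → ε
So A, F are immediately nullable.
No further non-terminal can be added: every production for the remaining non-terminals contains a terminal or a non-nullable non-terminal.
Nullable = { 'A', 'F' }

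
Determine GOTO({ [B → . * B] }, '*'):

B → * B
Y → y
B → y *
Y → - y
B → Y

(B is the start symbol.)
{ [B → * . B], [B → . * B], [B → . Y], [B → . y *], [Y → . - y], [Y → . y] }

GOTO(I, '*') = CLOSURE({ [A → αX.β] : [A → α.Xβ] ∈ I, X = '*' })

Items with dot before '*', with the dot advanced:
  [B → . * B] → [B → * . B]
Closure of the advanced items:
  [B → * . B] has the dot before B: add [B → . * B], [B → . y *], [B → . Y]
  [B → . Y] has the dot before Y: add [Y → . y], [Y → . - y]

GOTO = { [B → * . B], [B → . * B], [B → . Y], [B → . y *], [Y → . - y], [Y → . y] }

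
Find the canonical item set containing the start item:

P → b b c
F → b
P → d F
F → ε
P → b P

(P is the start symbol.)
{ [P → . b P], [P → . b b c], [P → . d F], [P' → . P] }

First, augment the grammar with P' → P
I₀ = CLOSURE({ [P' → . P] }):
  [P' → . P] has the dot before P: add [P → . b b c], [P → . d F], [P → . b P]
No further items can be added.

I₀ = { [P → . b P], [P → . b b c], [P → . d F], [P' → . P] }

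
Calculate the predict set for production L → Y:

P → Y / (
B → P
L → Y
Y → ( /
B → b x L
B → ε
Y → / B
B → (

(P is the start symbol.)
PREDICT(L → Y) = (FIRST(RHS) \ {ε}) ∪ (FOLLOW(L) if ε ∈ FIRST(RHS), i.e. RHS ⇒* ε)
FIRST(Y) = { '(', '/' }
FIRST(Y) = { '(', '/' }
ε ∉ FIRST(Y), so FOLLOW(L) is not added.
PREDICT(L → Y) = { '(', '/' }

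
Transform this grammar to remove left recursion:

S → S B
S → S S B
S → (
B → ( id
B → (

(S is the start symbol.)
S → ( S'
S' → B S'
S' → S B S'
S' → ε
B → ( id
B → (

S is directly left-recursive. The standard transformation for
  A → A α₁ | ... | A α_m | β₁ | ... | β_n
is
  A  → β₁ A' | ... | β_n A'
  A' → α₁ A' | ... | α_m A' | ε

S → ( becomes S → ( S'
S → S B becomes S' → B S'
S → S S B becomes S' → S B S'
Add S' → ε

Productions for other non-terminals are unchanged:
  B → ( id
  B → (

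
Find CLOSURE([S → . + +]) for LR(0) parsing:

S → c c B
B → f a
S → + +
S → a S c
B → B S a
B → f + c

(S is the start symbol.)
To compute CLOSURE, for each item [A → α.Bβ] where B is a non-terminal, add [B → .γ] for all productions B → γ; repeat for the newly added items until nothing changes.

Start with: [S → . + +]
The dot precedes the terminal '+', so nothing is added.

CLOSURE = { [S → . + +] }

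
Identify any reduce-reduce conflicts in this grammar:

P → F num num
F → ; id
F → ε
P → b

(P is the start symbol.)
No reduce-reduce conflicts

A reduce-reduce conflict occurs when an LR(0) state has two complete items [A → α .] and [B → β .] — both call for a reduction, and with no lookahead the parser cannot choose between them.

Augment with P' → P and build the canonical LR(0) collection (I0 = CLOSURE({[P' → . P]}), then GOTO on every symbol after a dot until no new states appear). It has 8 states:
  I0: { [F → . ; id], [F → .], [P → . F num num], [P → . b], [P' → . P] }  — shift, reduce
  I1: { [F → ; . id] }  — shift
  I2: { [P → F . num num] }  — shift
  I3: { [P' → P .] }  — accept
  I4: { [P → b .] }  — reduce
  I5: { [P → F num . num] }  — shift
  I6: { [P → F num num .] }  — reduce
  I7: { [F → ; id .] }  — reduce

No state contains more than one complete item.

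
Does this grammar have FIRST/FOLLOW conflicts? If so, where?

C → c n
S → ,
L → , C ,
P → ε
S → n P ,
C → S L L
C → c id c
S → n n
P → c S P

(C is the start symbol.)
No FIRST/FOLLOW conflicts.

Nullable non-terminals: P.

P: nullable alternative(s) P → ε; FOLLOW(P) = { ',' }
  P → ε: FIRST \ {ε} = { } — this is the only nullable alternative, skip
  P → c S P: FIRST \ {ε} = { 'c' } — disjoint from FOLLOW(P)

C, L, S have no nullable alternative, so no FIRST/FOLLOW check is needed there.

No FIRST/FOLLOW conflicts found.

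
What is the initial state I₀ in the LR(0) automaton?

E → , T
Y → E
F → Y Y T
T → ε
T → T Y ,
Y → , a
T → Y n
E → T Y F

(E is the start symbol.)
{ [E → . , T], [E → . T Y F], [E' → . E], [T → . T Y ,], [T → . Y n], [T → .], [Y → . , a], [Y → . E] }

First, augment the grammar with E' → E
I₀ = CLOSURE({ [E' → . E] }):
  [E' → . E] has the dot before E: add [E → . , T], [E → . T Y F]
  [E → . T Y F] has the dot before T: add [T → .], [T → . T Y ,], [T → . Y n]
  [T → . Y n] has the dot before Y: add [Y → . E], [Y → . , a]
No further items can be added.

I₀ = { [E → . , T], [E → . T Y F], [E' → . E], [T → . T Y ,], [T → . Y n], [T → .], [Y → . , a], [Y → . E] }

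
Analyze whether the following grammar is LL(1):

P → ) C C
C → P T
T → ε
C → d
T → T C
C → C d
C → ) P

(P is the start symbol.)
No. Predict set conflict for C: { ')' }

A grammar is LL(1) if for each non-terminal N with multiple productions, the predict sets of those productions are pairwise disjoint, where PREDICT(N → α) = (FIRST(α) \ {ε}) ∪ (FOLLOW(N) if α ⇒* ε).

Relevant sets:
  FIRST(P) = { ')' }
  FIRST(C) = { ')', 'd' }
  FIRST(T) = { ')', 'd', ε }
  FOLLOW(T) = { $, ')', 'd' }

For C:
  PREDICT(C → P T) = { ')' }
  PREDICT(C → d) = { 'd' }
  PREDICT(C → C d) = { ')', 'd' }
  PREDICT(C → ')' P) = { ')' }
For T:
  PREDICT(T → ε) = { $, ')', 'd' }
  PREDICT(T → T C) = { ')', 'd' }
P has a single production, so nothing to check there.

Conflict found: Predict set conflict for C: { ')' }
The grammar is NOT LL(1).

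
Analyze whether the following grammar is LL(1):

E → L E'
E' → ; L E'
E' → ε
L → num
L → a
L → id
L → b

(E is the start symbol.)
Yes, the grammar is LL(1).

Relevant sets:
  FOLLOW(E') = { $ }

For E':
  PREDICT(E' → ';' L E') = { ';' }
  PREDICT(E' → ε) = { $ }
For L:
  PREDICT(L → num) = { 'num' }
  PREDICT(L → a) = { 'a' }
  PREDICT(L → id) = { 'id' }
  PREDICT(L → b) = { 'b' }
E has a single production, so nothing to check there.

All predict sets are disjoint. The grammar IS LL(1).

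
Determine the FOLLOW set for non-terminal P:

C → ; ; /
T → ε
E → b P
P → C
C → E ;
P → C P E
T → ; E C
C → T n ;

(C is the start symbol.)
{ ';', 'b', 'n' }

In E → b P: P is at the end, add FOLLOW(E)
In P → C P E: P is followed by E, add FIRST(E) \ {ε} = { 'b' }

The FOLLOW sets referred to above (computed the same way, to a fixed point):
  FOLLOW(E) = { ';', 'b', 'n' }

Taking the union: FOLLOW(P) = { ';', 'b', 'n' }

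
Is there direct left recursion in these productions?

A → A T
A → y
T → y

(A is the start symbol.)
Direct left recursion occurs when N → N α for some non-terminal N (the right-hand side begins with the left-hand side itself).

A → A T: LEFT RECURSIVE (starts with A)
A → y: starts with y
T → y: starts with y

The grammar has direct left recursion on: A.

Answer: Yes, A is left-recursive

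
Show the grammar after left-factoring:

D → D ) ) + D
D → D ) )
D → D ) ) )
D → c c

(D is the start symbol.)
D → D ) ) D'
D' → + D
D' → ε
D' → )
D → c c

Left-factoring transforms A → αβ₁ | αβ₂ into A → αA' and A' → β₁ | β₂
(α is the longest common prefix among the alternatives). Repeat until
no nonterminal has two alternatives with a common prefix.

Round 1: D has alternatives sharing prefix 'D ) )'. Introduce D': D → D ) ) D'
  Add: D' → + D
  Add: D' → ε
  Add: D' → )

No remaining common prefixes — done.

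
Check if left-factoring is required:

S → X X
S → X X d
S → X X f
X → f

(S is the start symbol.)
Yes, S has productions with common prefix 'X X'

Left-factoring is needed when two productions for the same non-terminal
share a common prefix on the right-hand side.

Productions for S:
  S → X X
  S → X X d
  S → X X f

Found common prefix 'X X' in productions for S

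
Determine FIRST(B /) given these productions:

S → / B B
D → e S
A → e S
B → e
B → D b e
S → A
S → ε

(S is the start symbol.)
{ 'e' }

FIRST sets of the non-terminals involved (from the grammar, by fixed-point iteration):
  FIRST(B) = { 'e' }

To compute FIRST(B /), process the symbols left to right:
Symbol B is a non-terminal. Add FIRST(B) \ {ε} = { 'e' }
B is not nullable (ε ∉ FIRST(B)), so stop here.
FIRST(B /) = { 'e' }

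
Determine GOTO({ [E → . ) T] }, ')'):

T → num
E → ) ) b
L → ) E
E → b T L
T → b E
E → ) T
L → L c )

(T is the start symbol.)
GOTO(I, ')') = CLOSURE({ [A → αX.β] : [A → α.Xβ] ∈ I, X = ')' })

Items with dot before ')', with the dot advanced:
  [E → . ) T] → [E → ) . T]
Closure of the advanced items:
  [E → ) . T] has the dot before T: add [T → . num], [T → . b E]

GOTO = { [E → ) . T], [T → . b E], [T → . num] }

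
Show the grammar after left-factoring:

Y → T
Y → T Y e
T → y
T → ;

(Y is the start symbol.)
Y → T Y'
Y' → ε
Y' → Y e
T → y
T → ;

Left-factoring transforms A → αβ₁ | αβ₂ into A → αA' and A' → β₁ | β₂
(α is the longest common prefix among the alternatives). Repeat until
no nonterminal has two alternatives with a common prefix.

Round 1: Y has alternatives sharing prefix 'T'. Introduce Y': Y → T Y'
  Add: Y' → ε
  Add: Y' → Y e

No remaining common prefixes — done.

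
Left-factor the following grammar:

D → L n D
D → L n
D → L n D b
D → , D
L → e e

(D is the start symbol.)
D → L n D'
D' → D D''
D'' → ε
D'' → b
D' → ε
D → , D
L → e e

Left-factoring transforms A → αβ₁ | αβ₂ into A → αA' and A' → β₁ | β₂
(α is the longest common prefix among the alternatives). Repeat until
no nonterminal has two alternatives with a common prefix.

Round 1: D has alternatives sharing prefix 'L n'. Introduce D': D → L n D'
  Add: D' → D
  Add: D' → ε
  Add: D' → D b

Round 2: D' has alternatives sharing prefix 'D'. Introduce D'': D' → D D''
  Add: D'' → ε
  Add: D'' → b

No remaining common prefixes — done.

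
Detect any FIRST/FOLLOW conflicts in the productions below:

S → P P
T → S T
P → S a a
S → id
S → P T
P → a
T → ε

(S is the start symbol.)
A FIRST/FOLLOW conflict occurs when a non-terminal N has a nullable alternative N → β (β ⇒* ε) and another alternative N → α with FIRST(α) ∩ FOLLOW(N) ≠ ∅: on such a lookahead the parser cannot decide between expanding α and letting N vanish via β.

Nullable non-terminals: T.
FIRST sets used below: FIRST(S) = { 'a', 'id' }

T: nullable alternative(s) T → ε; FOLLOW(T) = { $, 'a', 'id' }
  T → S T: FIRST \ {ε} = { 'a', 'id' } — overlaps FOLLOW(T) on { 'a', 'id' }: CONFLICT
  T → ε: FIRST \ {ε} = { } — this is the only nullable alternative, skip

P, S have no nullable alternative, so no FIRST/FOLLOW check is needed there.

So the grammar has 1 FIRST/FOLLOW conflict (marked CONFLICT above).

Answer: Yes. T → S T with FOLLOW(T) on { 'a', 'id' }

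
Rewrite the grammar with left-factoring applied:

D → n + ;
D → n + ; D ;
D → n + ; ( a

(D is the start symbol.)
D → n + ; D'
D' → ε
D' → D ;
D' → ( a

Left-factoring transforms A → αβ₁ | αβ₂ into A → αA' and A' → β₁ | β₂
(α is the longest common prefix among the alternatives). Repeat until
no nonterminal has two alternatives with a common prefix.

Round 1: D has alternatives sharing prefix 'n + ;'. Introduce D': D → n + ; D'
  Add: D' → ε
  Add: D' → D ;
  Add: D' → ( a

No remaining common prefixes — done.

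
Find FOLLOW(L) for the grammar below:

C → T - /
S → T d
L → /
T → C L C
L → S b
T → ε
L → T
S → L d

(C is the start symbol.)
In T → C L C: L is followed by C, add FIRST(C) \ {ε} = { '-' }
In S → L d: L is followed by d, add FIRST(d) \ {ε} = { 'd' }

Taking the union: FOLLOW(L) = { '-', 'd' }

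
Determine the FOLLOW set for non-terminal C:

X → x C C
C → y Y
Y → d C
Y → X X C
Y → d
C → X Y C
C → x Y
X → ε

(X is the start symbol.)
{ $, 'd', 'x', 'y' }

To compute FOLLOW(C), find every occurrence of C on a right-hand side N → α C β: add FIRST(β) \ {ε}, and if β is empty or nullable also add FOLLOW(N). Iterate to a fixed point.

In X → x C C: C is followed by C, add FIRST(C) \ {ε} = { 'd', 'x', 'y' }
In X → x C C: C is at the end, add FOLLOW(X)
In Y → d C: C is at the end, add FOLLOW(Y)
In Y → X X C: C is at the end, add FOLLOW(Y)
In C → X Y C: C is at the end; this adds FOLLOW(C) to itself — nothing new

The FOLLOW sets referred to above (computed the same way, to a fixed point):
  FOLLOW(X) = { $, 'd', 'x', 'y' }
  FOLLOW(Y) = { $, 'd', 'x', 'y' }

Taking the union: FOLLOW(C) = { $, 'd', 'x', 'y' }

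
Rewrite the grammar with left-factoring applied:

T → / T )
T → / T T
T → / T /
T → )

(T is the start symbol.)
T → / T T'
T' → )
T' → T
T' → /
T → )

Left-factoring transforms A → αβ₁ | αβ₂ into A → αA' and A' → β₁ | β₂
(α is the longest common prefix among the alternatives). Repeat until
no nonterminal has two alternatives with a common prefix.

Round 1: T has alternatives sharing prefix '/ T'. Introduce T': T → / T T'
  Add: T' → )
  Add: T' → T
  Add: T' → /

No remaining common prefixes — done.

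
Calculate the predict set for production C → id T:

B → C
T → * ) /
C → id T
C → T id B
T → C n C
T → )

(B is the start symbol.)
PREDICT(C → id T) = (FIRST(RHS) \ {ε}) ∪ (FOLLOW(C) if ε ∈ FIRST(RHS), i.e. RHS ⇒* ε)
FIRST(id T) = { 'id' }
ε ∉ FIRST(id T), so FOLLOW(C) is not added.
PREDICT(C → id T) = { 'id' }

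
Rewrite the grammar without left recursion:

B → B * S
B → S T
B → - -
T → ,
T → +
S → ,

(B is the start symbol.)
B is directly left-recursive. The standard transformation for
  A → A α₁ | ... | A α_m | β₁ | ... | β_n
is
  A  → β₁ A' | ... | β_n A'
  A' → α₁ A' | ... | α_m A' | ε

B → S T becomes B → S T B'
B → - - becomes B → - - B'
B → B * S becomes B' → * S B'
Add B' → ε

Productions for other non-terminals are unchanged:
  T → ,
  T → +
  S → ,

Resulting grammar:
B → S T B'
B → - - B'
B' → * S B'
B' → ε
T → ,
T → +
S → ,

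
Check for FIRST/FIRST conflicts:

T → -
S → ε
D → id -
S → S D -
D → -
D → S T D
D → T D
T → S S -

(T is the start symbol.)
A FIRST/FIRST conflict occurs when two productions N → α and N → β for the same non-terminal have FIRST(α) ∩ FIRST(β) ≠ ∅ (with ε ∈ FIRST of a nullable right-hand side, so two nullable alternatives also conflict).

FIRST sets of the non-terminals at (or reachable through a nullable prefix from) the front of some alternative:
  FIRST(S) = { '-', 'id', ε }
  FIRST(D) = { '-', 'id' }
  FIRST(T) = { '-', 'id' }

Productions for T:
  T → -: FIRST = { '-' }
  T → S S -: FIRST = { '-', 'id' }
Productions for S:
  S → ε: FIRST = { ε }
  S → S D -: FIRST = { '-', 'id' }
Productions for D:
  D → id -: FIRST = { 'id' }
  D → -: FIRST = { '-' }
  D → S T D: FIRST = { '-', 'id' }
  D → T D: FIRST = { '-', 'id' }

Conflict for T: T → - and T → S S -
  Overlap: { '-' }
Conflict for D: D → id - and D → S T D
  Overlap: { 'id' }
Conflict for D: D → id - and D → T D
  Overlap: { 'id' }
Conflict for D: D → - and D → S T D
  Overlap: { '-' }
Conflict for D: D → - and D → T D
  Overlap: { '-' }
Conflict for D: D → S T D and D → T D
  Overlap: { '-', 'id' }

Answer: Yes. T → '-' / T → S S '-' on { '-' }; D → id '-' / D → S T D on { 'id' }; D → id '-' / D → T D on { 'id' }; D → '-' / D → S T D on { '-' }; D → '-' / D → T D on { '-' }; D → S T D / D → T D on { '-', 'id' }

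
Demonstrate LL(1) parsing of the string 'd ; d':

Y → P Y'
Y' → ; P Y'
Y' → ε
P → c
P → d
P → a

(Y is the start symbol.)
Stack is shown with the top on the left.

Stack     Input    Action
-------------------------
Y $       d ; d $  output Y → P Y'
P Y' $    d ; d $  output P → d
d Y' $    d ; d $  match 'd'
Y' $      ; d $    output Y' → ; P Y'
; P Y' $  ; d $    match ';'
P Y' $    d $      output P → d
d Y' $    d $      match 'd'
Y' $      $        output Y' → ε
$         $        accept

The string is accepted.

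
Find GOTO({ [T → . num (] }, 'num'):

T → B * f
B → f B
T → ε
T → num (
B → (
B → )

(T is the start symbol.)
{ [T → num . (] }

GOTO(I, 'num') = CLOSURE({ [A → αX.β] : [A → α.Xβ] ∈ I, X = 'num' })

Items with dot before 'num', with the dot advanced:
  [T → . num (] → [T → num . (]
Closure adds nothing (no advanced item has the dot before a non-terminal).

GOTO = { [T → num . (] }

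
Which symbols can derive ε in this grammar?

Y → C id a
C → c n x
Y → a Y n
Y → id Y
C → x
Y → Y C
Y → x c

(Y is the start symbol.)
None

A non-terminal is nullable if it can derive ε (the empty string): either it has an ε-production, or it has a production whose right-hand side consists entirely of nullable non-terminals.

There are no ε-productions, so no non-terminal can derive ε.
No non-terminals are nullable.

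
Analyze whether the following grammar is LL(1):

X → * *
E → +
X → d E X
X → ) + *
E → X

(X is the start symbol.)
A grammar is LL(1) if for each non-terminal N with multiple productions, the predict sets of those productions are pairwise disjoint, where PREDICT(N → α) = (FIRST(α) \ {ε}) ∪ (FOLLOW(N) if α ⇒* ε).

Relevant sets:
  FIRST(X) = { ')', '*', 'd' }

For X:
  PREDICT(X → '*' '*') = { '*' }
  PREDICT(X → d E X) = { 'd' }
  PREDICT(X → ')' '+' '*') = { ')' }
For E:
  PREDICT(E → '+') = { '+' }
  PREDICT(E → X) = { ')', '*', 'd' }

All predict sets are disjoint. The grammar IS LL(1).

Answer: Yes, the grammar is LL(1).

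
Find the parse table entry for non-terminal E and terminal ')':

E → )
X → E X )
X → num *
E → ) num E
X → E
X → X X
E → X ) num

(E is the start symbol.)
To find M[E, ')'], we find productions for E where ')' is in the predict set (PREDICT(N → α) = (FIRST(α) \ {ε}) ∪ (FOLLOW(N) if α ⇒* ε)).

Relevant sets:
  FIRST(X) = { ')', 'num' }

E → ): PREDICT = { ')' }
  ')' is in predict set, so this production goes in M[E, ')']
E → ) num E: PREDICT = { ')' }
  ')' is in predict set, so this production goes in M[E, ')']
E → X ) num: PREDICT = { ')', 'num' }
  ')' is in predict set, so this production goes in M[E, ')']

M[E, ')'] = E → ), E → ) num E, E → X ) num  (a multiply-defined cell — the grammar is not LL(1))

Answer: E → ), E → ) num E, E → X ) num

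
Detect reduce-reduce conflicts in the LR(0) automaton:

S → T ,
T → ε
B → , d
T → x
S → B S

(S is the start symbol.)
No reduce-reduce conflicts

A reduce-reduce conflict occurs when an LR(0) state has two complete items [A → α .] and [B → β .] — both call for a reduction, and with no lookahead the parser cannot choose between them.

Augment with S' → S and build the canonical LR(0) collection (I0 = CLOSURE({[S' → . S]}), then GOTO on every symbol after a dot until no new states appear). It has 9 states:
  I0: { [B → . , d], [S → . B S], [S → . T ,], [S' → . S], [T → . x], [T → .] }  — shift, reduce
  I1: { [B → , . d] }  — shift
  I2: { [B → . , d], [S → . B S], [S → . T ,], [S → B . S], [T → . x], [T → .] }  — shift, reduce
  I3: { [S' → S .] }  — accept
  I4: { [S → T . ,] }  — shift
  I5: { [T → x .] }  — reduce
  I6: { [S → T , .] }  — reduce
  I7: { [S → B S .] }  — reduce
  I8: { [B → , d .] }  — reduce

No state contains more than one complete item.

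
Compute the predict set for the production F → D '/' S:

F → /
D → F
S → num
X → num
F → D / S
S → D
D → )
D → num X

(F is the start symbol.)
PREDICT(F → D '/' S) = (FIRST(RHS) \ {ε}) ∪ (FOLLOW(F) if ε ∈ FIRST(RHS), i.e. RHS ⇒* ε)
FIRST(D) = { ')', '/', 'num' }
FIRST(D '/' S) = { ')', '/', 'num' }
ε ∉ FIRST(D '/' S), so FOLLOW(F) is not added.
PREDICT(F → D '/' S) = { ')', '/', 'num' }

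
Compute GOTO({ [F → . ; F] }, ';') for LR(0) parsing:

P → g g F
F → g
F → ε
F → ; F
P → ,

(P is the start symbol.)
GOTO(I, ';') = CLOSURE({ [A → αX.β] : [A → α.Xβ] ∈ I, X = ';' })

Items with dot before ';', with the dot advanced:
  [F → . ; F] → [F → ; . F]
Closure of the advanced items:
  [F → ; . F] has the dot before F: add [F → . g], [F → .], [F → . ; F]

GOTO = { [F → . ; F], [F → . g], [F → .], [F → ; . F] }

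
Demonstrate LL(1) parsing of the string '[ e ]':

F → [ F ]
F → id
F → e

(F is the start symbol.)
LL(1) parsing maintains a stack (initially the start symbol over $) and the input. At each step: if the stack top is a terminal, match it against the current input token; if it is a non-terminal N, replace it with the RHS of M[N, lookahead] (the unique production whose predict set contains the lookahead).

Stack is shown with the top on the left.

Stack    Input    Action
------------------------
F $      [ e ] $  output F → [ F ]
[ F ] $  [ e ] $  match '['
F ] $    e ] $    output F → e
e ] $    e ] $    match 'e'
] $      ] $      match ']'
$        $        accept

The string is accepted.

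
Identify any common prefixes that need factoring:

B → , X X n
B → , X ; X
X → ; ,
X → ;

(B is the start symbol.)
Left-factoring is needed when two productions for the same non-terminal
share a common prefix on the right-hand side.

Productions for B:
  B → , X X n
  B → , X ; X
Productions for X:
  X → ; ,
  X → ;

Found common prefix ', X' in productions for B
Found common prefix ';' in productions for X

Answer: Yes, B has productions with common prefix ', X'; X has productions with common prefix ';'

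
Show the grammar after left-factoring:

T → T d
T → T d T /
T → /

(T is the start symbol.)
T → T d T'
T' → ε
T' → T /
T → /

Left-factoring transforms A → αβ₁ | αβ₂ into A → αA' and A' → β₁ | β₂
(α is the longest common prefix among the alternatives). Repeat until
no nonterminal has two alternatives with a common prefix.

Round 1: T has alternatives sharing prefix 'T d'. Introduce T': T → T d T'
  Add: T' → ε
  Add: T' → T /

No remaining common prefixes — done.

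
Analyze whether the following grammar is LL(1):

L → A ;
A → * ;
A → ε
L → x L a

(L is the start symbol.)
Relevant sets:
  FIRST(A) = { '*', ε }
  FOLLOW(A) = { ';' }

For L:
  PREDICT(L → A ';') = { '*', ';' }
  PREDICT(L → x L a) = { 'x' }
For A:
  PREDICT(A → '*' ';') = { '*' }
  PREDICT(A → ε) = { ';' }

All predict sets are disjoint. The grammar IS LL(1).

Answer: Yes, the grammar is LL(1).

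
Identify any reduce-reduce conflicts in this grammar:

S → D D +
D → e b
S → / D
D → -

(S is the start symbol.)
No reduce-reduce conflicts

A reduce-reduce conflict occurs when an LR(0) state has two complete items [A → α .] and [B → β .] — both call for a reduction, and with no lookahead the parser cannot choose between them.

Augment with S' → S and build the canonical LR(0) collection (I0 = CLOSURE({[S' → . S]}), then GOTO on every symbol after a dot until no new states appear). It has 10 states:
  I0: { [D → . -], [D → . e b], [S → . / D], [S → . D D +], [S' → . S] }  — shift
  I1: { [D → - .] }  — reduce
  I2: { [D → . -], [D → . e b], [S → / . D] }  — shift
  I3: { [D → . -], [D → . e b], [S → D . D +] }  — shift
  I4: { [S' → S .] }  — accept
  I5: { [D → e . b] }  — shift
  I6: { [D → e b .] }  — reduce
  I7: { [S → D D . +] }  — shift
  I8: { [S → D D + .] }  — reduce
  I9: { [S → / D .] }  — reduce

No state contains more than one complete item.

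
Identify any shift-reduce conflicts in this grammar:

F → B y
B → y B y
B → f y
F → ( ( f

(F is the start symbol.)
No shift-reduce conflicts

A shift-reduce conflict occurs when an LR(0) state has both:
  - a complete (reduce) item [A → α .] (dot at the end), and
  - a shift item [B → β . c γ] (dot before a terminal).

Augment with F' → F and build the canonical LR(0) collection (I0 = CLOSURE({[F' → . F]}), then GOTO on every symbol after a dot until no new states appear). It has 12 states:
  I0: { [B → . f y], [B → . y B y], [F → . ( ( f], [F → . B y], [F' → . F] }  — shift
  I1: { [F → ( . ( f] }  — shift
  I2: { [F → B . y] }  — shift
  I3: { [F' → F .] }  — accept
  I4: { [B → f . y] }  — shift
  I5: { [B → . f y], [B → . y B y], [B → y . B y] }  — shift
  I6: { [B → y B . y] }  — shift
  I7: { [B → y B y .] }  — reduce
  I8: { [B → f y .] }  — reduce
  I9: { [F → B y .] }  — reduce
  I10: { [F → ( ( . f] }  — shift
  I11: { [F → ( ( f .] }  — reduce

No state contains both a complete item and a shift item.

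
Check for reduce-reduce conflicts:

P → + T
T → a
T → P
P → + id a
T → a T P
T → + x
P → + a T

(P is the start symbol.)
A reduce-reduce conflict occurs when an LR(0) state has two complete items [A → α .] and [B → β .] — both call for a reduction, and with no lookahead the parser cannot choose between them.

Augment with P' → P and build the canonical LR(0) collection (I0 = CLOSURE({[P' → . P]}), then GOTO on every symbol after a dot until no new states appear). It has 14 states:
  I0: { [P → . + T], [P → . + a T], [P → . + id a], [P' → . P] }  — shift
  I1: { [P → + . T], [P → + . a T], [P → + . id a], [P → . + T], [P → . + a T], [P → . + id a], [T → . + x], [T → . P], [T → . a T P], [T → . a] }  — shift
  I2: { [P' → P .] }  — accept
  I3: { [P → + . T], [P → + . a T], [P → + . id a], [P → . + T], [P → . + a T], [P → . + id a], [T → + . x], [T → . + x], [T → . P], [T → . a T P], [T → . a] }  — shift
  I4: { [T → P .] }  — reduce
  I5: { [P → + T .] }  — reduce
  I6: { [P → + a . T], [P → . + T], [P → . + a T], [P → . + id a], [T → . + x], [T → . P], [T → . a T P], [T → . a], [T → a . T P], [T → a .] }  — shift, reduce
  I7: { [P → + id . a] }  — shift
  I8: { [P → + id a .] }  — reduce
  I9: { [P → + a T .], [P → . + T], [P → . + a T], [P → . + id a], [T → a T . P] }  — shift, reduce
  I10: { [P → . + T], [P → . + a T], [P → . + id a], [T → . + x], [T → . P], [T → . a T P], [T → . a], [T → a . T P], [T → a .] }  — shift, reduce
  I11: { [P → . + T], [P → . + a T], [P → . + id a], [T → a T . P] }  — shift
  I12: { [T → a T P .] }  — reduce
  I13: { [T → + x .] }  — reduce

No state contains more than one complete item.

Answer: No reduce-reduce conflicts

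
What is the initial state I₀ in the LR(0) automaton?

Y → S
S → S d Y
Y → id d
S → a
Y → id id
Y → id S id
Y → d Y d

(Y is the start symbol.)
{ [S → . S d Y], [S → . a], [Y → . S], [Y → . d Y d], [Y → . id S id], [Y → . id d], [Y → . id id], [Y' → . Y] }

First, augment the grammar with Y' → Y
I₀ = CLOSURE({ [Y' → . Y] }):
  [Y' → . Y] has the dot before Y: add [Y → . S], [Y → . id d], [Y → . id id], [Y → . id S id], [Y → . d Y d]
  [Y → . S] has the dot before S: add [S → . S d Y], [S → . a]
No further items can be added.

I₀ = { [S → . S d Y], [S → . a], [Y → . S], [Y → . d Y d], [Y → . id S id], [Y → . id d], [Y → . id id], [Y' → . Y] }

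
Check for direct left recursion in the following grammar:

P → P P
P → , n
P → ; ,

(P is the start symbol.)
Direct left recursion occurs when N → N α for some non-terminal N (the right-hand side begins with the left-hand side itself).

P → P P: LEFT RECURSIVE (starts with P)
P → , n: starts with ','
P → ; ,: starts with ';'

The grammar has direct left recursion on: P.

Answer: Yes, P is left-recursive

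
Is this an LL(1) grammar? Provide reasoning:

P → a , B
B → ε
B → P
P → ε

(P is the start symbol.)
A grammar is LL(1) if for each non-terminal N with multiple productions, the predict sets of those productions are pairwise disjoint, where PREDICT(N → α) = (FIRST(α) \ {ε}) ∪ (FOLLOW(N) if α ⇒* ε).

Relevant sets:
  FIRST(P) = { 'a', ε }
  FOLLOW(P) = { $ }
  FOLLOW(B) = { $ }

For P:
  PREDICT(P → a ',' B) = { 'a' }
  PREDICT(P → ε) = { $ }
For B:
  PREDICT(B → ε) = { $ }
  PREDICT(B → P) = { $, 'a' }

Conflict found: Predict set conflict for B: { $ }
The grammar is NOT LL(1).

Answer: No. Predict set conflict for B: { $ }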